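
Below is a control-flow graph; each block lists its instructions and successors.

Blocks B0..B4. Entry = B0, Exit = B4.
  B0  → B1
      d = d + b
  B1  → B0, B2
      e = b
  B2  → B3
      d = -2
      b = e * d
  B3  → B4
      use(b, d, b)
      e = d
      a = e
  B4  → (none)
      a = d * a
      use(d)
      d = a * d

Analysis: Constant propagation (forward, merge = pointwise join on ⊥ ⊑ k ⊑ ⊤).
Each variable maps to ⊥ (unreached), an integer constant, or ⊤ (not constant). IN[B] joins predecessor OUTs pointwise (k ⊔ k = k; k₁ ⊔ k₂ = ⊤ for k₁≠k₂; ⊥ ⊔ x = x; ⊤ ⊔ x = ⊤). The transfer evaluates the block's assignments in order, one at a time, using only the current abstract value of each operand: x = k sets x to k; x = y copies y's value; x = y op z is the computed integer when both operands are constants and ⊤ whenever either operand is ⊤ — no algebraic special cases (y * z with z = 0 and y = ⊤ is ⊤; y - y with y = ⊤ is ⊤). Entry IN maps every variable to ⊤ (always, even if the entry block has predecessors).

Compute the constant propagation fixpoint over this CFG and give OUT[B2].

Converged values:
  B0: | IN=(all ⊤) | OUT=(all ⊤)
  B1: | IN=(all ⊤) | OUT=(all ⊤)
  B2: | IN=(all ⊤) | OUT={d:-2; rest ⊤}
  B3: | IN={d:-2; rest ⊤} | OUT={a:-2, d:-2, e:-2; rest ⊤}
  B4: | IN={a:-2, d:-2, e:-2; rest ⊤} | OUT={a:4, d:-8, e:-2; rest ⊤}

Merge at B2: IN[B2] = OUT[B1] = {a: ⊤, b: ⊤, c: ⊤, d: ⊤, e: ⊤, f: ⊤}
Applying B2's transfer function to that IN value gives OUT[B2] (row B2 above).

Answer: {a: ⊤, b: ⊤, c: ⊤, d: -2, e: ⊤, f: ⊤}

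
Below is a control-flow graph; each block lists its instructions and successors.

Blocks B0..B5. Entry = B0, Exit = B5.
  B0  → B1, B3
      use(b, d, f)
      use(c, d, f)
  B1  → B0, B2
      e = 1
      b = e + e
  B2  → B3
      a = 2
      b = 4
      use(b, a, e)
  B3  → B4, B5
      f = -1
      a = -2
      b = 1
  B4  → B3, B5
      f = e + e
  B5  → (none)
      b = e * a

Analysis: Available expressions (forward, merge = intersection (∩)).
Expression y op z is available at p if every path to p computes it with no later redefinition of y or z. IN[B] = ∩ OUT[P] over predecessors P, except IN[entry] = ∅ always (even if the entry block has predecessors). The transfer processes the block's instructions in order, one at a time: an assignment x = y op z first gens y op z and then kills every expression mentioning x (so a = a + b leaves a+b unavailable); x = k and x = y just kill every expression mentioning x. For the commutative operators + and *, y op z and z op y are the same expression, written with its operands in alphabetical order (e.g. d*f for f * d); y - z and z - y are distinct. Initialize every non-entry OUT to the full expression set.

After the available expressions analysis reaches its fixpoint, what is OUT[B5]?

Answer: {a*e}

Working:
Converged values:
  B0:   IN={}   OUT={}
  B1:   IN={}   OUT={e+e}
  B2:   IN={e+e}   OUT={e+e}
  B3:   IN={}   OUT={}
  B4:   IN={}   OUT={e+e}
  B5:   IN={}   OUT={a*e}

Merge at B5: IN[B5] = OUT[B3] ∩ OUT[B4] = {}
Applying B5's transfer function to that IN value gives OUT[B5] (row B5 above).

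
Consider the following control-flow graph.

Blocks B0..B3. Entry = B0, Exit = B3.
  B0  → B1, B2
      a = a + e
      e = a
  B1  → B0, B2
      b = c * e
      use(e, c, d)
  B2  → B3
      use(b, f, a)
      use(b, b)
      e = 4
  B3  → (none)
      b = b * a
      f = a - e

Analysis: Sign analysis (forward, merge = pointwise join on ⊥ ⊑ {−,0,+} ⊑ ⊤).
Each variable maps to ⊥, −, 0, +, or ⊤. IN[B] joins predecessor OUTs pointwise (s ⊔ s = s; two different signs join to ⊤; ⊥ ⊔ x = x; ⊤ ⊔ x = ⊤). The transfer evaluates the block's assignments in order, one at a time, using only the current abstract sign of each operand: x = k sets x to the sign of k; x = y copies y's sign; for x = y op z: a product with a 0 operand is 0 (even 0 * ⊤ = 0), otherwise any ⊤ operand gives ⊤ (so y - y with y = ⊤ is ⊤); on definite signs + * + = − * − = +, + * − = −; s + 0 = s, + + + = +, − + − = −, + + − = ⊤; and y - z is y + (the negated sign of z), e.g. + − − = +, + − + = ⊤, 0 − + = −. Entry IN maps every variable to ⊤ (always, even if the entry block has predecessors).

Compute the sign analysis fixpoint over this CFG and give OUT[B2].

Converged values:
  B0:  IN=(all ⊤)  OUT=(all ⊤)
  B1:  IN=(all ⊤)  OUT=(all ⊤)
  B2:  IN=(all ⊤)  OUT={e:+; rest ⊤}
  B3:  IN={e:+; rest ⊤}  OUT={e:+; rest ⊤}

Merge at B2: IN[B2] = OUT[B0] ⊔ OUT[B1] = {a: ⊤, b: ⊤, c: ⊤, d: ⊤, e: ⊤, f: ⊤}
Applying B2's transfer function to that IN value gives OUT[B2] (row B2 above).

Answer: {a: ⊤, b: ⊤, c: ⊤, d: ⊤, e: +, f: ⊤}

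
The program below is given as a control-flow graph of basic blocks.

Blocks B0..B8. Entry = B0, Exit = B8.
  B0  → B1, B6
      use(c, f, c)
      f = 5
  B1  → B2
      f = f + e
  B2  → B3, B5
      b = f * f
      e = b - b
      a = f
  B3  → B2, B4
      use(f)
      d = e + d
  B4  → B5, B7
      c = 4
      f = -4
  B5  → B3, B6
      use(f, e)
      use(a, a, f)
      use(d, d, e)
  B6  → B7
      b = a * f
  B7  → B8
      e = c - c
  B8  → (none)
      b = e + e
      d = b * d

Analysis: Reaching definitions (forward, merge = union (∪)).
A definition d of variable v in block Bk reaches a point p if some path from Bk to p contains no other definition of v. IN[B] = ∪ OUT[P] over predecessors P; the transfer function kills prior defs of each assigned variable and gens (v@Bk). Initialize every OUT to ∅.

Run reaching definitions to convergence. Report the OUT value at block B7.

Fixpoint table:
  B0:   IN={}   OUT={f@B0}
  B1:   IN={f@B0}   OUT={f@B1}
  B2:   IN={a@B2, b@B2, c@B4, d@B3, e@B2, f@B1, f@B4}   OUT={a@B2, b@B2, c@B4, d@B3, e@B2, f@B1, f@B4}
  B3:   IN={a@B2, b@B2, c@B4, d@B3, e@B2, f@B1, f@B4}   OUT={a@B2, b@B2, c@B4, d@B3, e@B2, f@B1, f@B4}
  B4:   IN={a@B2, b@B2, c@B4, d@B3, e@B2, f@B1, f@B4}   OUT={a@B2, b@B2, c@B4, d@B3, e@B2, f@B4}
  B5:   IN={a@B2, b@B2, c@B4, d@B3, e@B2, f@B1, f@B4}   OUT={a@B2, b@B2, c@B4, d@B3, e@B2, f@B1, f@B4}
  B6:   IN={a@B2, b@B2, c@B4, d@B3, e@B2, f@B0, f@B1, f@B4}   OUT={a@B2, b@B6, c@B4, d@B3, e@B2, f@B0, f@B1, f@B4}
  B7:   IN={a@B2, b@B2, b@B6, c@B4, d@B3, e@B2, f@B0, f@B1, f@B4}   OUT={a@B2, b@B2, b@B6, c@B4, d@B3, e@B7, f@B0, f@B1, f@B4}
  B8:   IN={a@B2, b@B2, b@B6, c@B4, d@B3, e@B7, f@B0, f@B1, f@B4}   OUT={a@B2, b@B8, c@B4, d@B8, e@B7, f@B0, f@B1, f@B4}

Merge at B7: IN[B7] = OUT[B4] ⊔ OUT[B6] = {a@B2, b@B2, b@B6, c@B4, d@B3, e@B2, f@B0, f@B1, f@B4}
Applying B7's transfer function to that IN value gives OUT[B7] (row B7 above).

Answer: {a@B2, b@B2, b@B6, c@B4, d@B3, e@B7, f@B0, f@B1, f@B4}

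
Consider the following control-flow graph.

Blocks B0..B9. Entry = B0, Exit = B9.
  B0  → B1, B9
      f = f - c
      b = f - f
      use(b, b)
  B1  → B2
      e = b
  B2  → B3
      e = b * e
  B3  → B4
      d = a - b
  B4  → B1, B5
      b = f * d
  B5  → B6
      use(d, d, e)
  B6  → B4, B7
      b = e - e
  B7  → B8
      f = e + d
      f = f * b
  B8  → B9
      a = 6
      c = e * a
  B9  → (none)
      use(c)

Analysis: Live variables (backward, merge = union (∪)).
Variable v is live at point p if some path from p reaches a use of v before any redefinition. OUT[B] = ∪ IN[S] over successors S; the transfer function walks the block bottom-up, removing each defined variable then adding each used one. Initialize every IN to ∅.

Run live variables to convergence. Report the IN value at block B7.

Converged values:
  B0: | IN={a, c, f} | OUT={a, b, c, f}
  B1: | IN={a, b, f} | OUT={a, b, e, f}
  B2: | IN={a, b, e, f} | OUT={a, b, e, f}
  B3: | IN={a, b, e, f} | OUT={a, d, e, f}
  B4: | IN={a, d, e, f} | OUT={a, b, d, e, f}
  B5: | IN={a, d, e, f} | OUT={a, d, e, f}
  B6: | IN={a, d, e, f} | OUT={a, b, d, e, f}
  B7: | IN={b, d, e} | OUT={e}
  B8: | IN={e} | OUT={c}
  B9: | IN={c} | OUT={}

Merge at B7: OUT[B7] = IN[B8] = {e}
Applying B7's transfer function to that OUT value gives IN[B7] (row B7 above).

Answer: {b, d, e}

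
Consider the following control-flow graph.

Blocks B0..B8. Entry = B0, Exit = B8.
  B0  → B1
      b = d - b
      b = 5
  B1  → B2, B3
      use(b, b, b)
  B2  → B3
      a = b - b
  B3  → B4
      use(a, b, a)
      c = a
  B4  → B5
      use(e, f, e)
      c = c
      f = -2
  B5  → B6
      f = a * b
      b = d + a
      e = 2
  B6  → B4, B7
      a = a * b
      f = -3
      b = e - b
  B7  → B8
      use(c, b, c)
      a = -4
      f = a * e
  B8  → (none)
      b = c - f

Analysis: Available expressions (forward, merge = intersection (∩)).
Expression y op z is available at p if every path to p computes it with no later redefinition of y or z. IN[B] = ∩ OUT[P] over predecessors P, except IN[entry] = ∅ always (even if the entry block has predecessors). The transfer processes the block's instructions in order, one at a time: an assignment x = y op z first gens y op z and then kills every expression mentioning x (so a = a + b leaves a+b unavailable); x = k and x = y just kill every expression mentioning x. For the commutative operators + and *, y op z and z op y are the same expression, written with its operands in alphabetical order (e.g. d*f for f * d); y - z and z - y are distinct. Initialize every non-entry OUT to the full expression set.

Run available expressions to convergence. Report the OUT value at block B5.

Converged values:
  B0:   IN={}   OUT={}
  B1:   IN={}   OUT={}
  B2:   IN={}   OUT={b-b}
  B3:   IN={}   OUT={}
  B4:   IN={}   OUT={}
  B5:   IN={}   OUT={a+d}
  B6:   IN={a+d}   OUT={}
  B7:   IN={}   OUT={a*e}
  B8:   IN={a*e}   OUT={a*e, c-f}

Merge at B5: IN[B5] = OUT[B4] = {}
Applying B5's transfer function to that IN value gives OUT[B5] (row B5 above).

Answer: {a+d}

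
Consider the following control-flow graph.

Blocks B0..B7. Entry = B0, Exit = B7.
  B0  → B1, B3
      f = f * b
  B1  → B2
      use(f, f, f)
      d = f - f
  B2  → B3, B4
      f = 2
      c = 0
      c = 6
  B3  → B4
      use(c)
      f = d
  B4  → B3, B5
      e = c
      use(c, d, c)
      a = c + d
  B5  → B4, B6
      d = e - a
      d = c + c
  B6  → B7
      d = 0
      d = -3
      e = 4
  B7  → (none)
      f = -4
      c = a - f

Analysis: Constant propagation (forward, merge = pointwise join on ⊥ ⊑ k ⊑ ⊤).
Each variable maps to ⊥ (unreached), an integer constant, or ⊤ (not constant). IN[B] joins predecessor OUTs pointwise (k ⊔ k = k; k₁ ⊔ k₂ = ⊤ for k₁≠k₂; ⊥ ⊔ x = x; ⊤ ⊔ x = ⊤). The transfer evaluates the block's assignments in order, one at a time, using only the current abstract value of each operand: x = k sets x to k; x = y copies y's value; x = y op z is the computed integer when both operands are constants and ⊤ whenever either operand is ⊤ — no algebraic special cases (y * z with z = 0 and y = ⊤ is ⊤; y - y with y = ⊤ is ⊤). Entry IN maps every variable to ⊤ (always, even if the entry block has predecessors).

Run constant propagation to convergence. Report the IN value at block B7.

Answer: {a: ⊤, b: ⊤, c: ⊤, d: -3, e: 4, f: ⊤}

Working:
Per-block solution:
  B0: | IN=(all ⊤) | OUT=(all ⊤)
  B1: | IN=(all ⊤) | OUT=(all ⊤)
  B2: | IN=(all ⊤) | OUT={c:6, f:2; rest ⊤}
  B3: | IN=(all ⊤) | OUT=(all ⊤)
  B4: | IN=(all ⊤) | OUT=(all ⊤)
  B5: | IN=(all ⊤) | OUT=(all ⊤)
  B6: | IN=(all ⊤) | OUT={d:-3, e:4; rest ⊤}
  B7: | IN={d:-3, e:4; rest ⊤} | OUT={d:-3, e:4, f:-4; rest ⊤}

Merge at B7: IN[B7] = OUT[B6] = {a: ⊤, b: ⊤, c: ⊤, d: -3, e: 4, f: ⊤}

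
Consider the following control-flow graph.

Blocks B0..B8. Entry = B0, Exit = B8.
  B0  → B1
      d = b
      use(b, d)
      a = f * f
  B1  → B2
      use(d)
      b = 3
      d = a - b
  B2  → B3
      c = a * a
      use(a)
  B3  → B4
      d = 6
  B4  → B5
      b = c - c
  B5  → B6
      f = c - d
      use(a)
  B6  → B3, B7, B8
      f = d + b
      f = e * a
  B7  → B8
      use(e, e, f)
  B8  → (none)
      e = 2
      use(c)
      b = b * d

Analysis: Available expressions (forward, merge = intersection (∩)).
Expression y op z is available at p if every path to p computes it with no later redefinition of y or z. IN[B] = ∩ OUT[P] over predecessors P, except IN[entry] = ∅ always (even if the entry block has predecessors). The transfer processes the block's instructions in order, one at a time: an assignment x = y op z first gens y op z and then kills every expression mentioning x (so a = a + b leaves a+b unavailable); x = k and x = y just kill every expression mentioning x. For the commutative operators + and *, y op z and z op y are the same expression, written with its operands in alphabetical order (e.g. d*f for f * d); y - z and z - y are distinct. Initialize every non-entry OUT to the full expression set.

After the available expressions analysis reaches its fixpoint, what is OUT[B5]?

Answer: {a*a, c-c, c-d}

Derivation:
Per-block solution:
  B0: | IN={} | OUT={f*f}
  B1: | IN={f*f} | OUT={a-b, f*f}
  B2: | IN={a-b, f*f} | OUT={a*a, a-b, f*f}
  B3: | IN={a*a} | OUT={a*a}
  B4: | IN={a*a} | OUT={a*a, c-c}
  B5: | IN={a*a, c-c} | OUT={a*a, c-c, c-d}
  B6: | IN={a*a, c-c, c-d} | OUT={a*a, a*e, b+d, c-c, c-d}
  B7: | IN={a*a, a*e, b+d, c-c, c-d} | OUT={a*a, a*e, b+d, c-c, c-d}
  B8: | IN={a*a, a*e, b+d, c-c, c-d} | OUT={a*a, c-c, c-d}

Merge at B5: IN[B5] = OUT[B4] = {a*a, c-c}
Applying B5's transfer function to that IN value gives OUT[B5] (row B5 above).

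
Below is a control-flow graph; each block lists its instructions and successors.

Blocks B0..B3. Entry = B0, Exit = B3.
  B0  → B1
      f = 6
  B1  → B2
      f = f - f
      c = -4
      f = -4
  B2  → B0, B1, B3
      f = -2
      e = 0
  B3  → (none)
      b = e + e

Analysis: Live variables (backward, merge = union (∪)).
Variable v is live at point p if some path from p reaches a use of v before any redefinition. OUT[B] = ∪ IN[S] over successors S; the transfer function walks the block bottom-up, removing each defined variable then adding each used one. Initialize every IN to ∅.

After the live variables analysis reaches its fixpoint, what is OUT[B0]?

Per-block solution:
  B0: | IN={} | OUT={f}
  B1: | IN={f} | OUT={}
  B2: | IN={} | OUT={e, f}
  B3: | IN={e} | OUT={}

Merge at B0: OUT[B0] = IN[B1] = {f}

Answer: {f}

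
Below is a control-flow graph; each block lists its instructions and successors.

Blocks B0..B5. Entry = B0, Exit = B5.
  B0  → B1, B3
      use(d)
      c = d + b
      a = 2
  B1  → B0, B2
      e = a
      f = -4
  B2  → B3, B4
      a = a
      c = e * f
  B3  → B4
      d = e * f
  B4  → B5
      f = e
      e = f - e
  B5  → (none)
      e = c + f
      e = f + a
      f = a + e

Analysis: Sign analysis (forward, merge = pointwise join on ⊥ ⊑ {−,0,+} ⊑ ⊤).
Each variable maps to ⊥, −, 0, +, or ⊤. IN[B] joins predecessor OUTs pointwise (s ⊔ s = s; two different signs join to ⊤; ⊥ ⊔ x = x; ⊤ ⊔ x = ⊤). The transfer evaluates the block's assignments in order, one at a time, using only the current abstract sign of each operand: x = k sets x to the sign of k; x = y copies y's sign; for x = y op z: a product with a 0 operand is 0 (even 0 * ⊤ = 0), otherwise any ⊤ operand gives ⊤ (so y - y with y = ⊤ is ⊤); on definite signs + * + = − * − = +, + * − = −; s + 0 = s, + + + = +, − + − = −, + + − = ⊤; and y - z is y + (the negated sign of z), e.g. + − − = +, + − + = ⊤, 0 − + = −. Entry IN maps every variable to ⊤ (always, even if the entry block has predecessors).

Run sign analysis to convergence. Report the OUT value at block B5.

Answer: {a: +, b: ⊤, c: ⊤, d: ⊤, e: ⊤, f: ⊤}

Working:
Converged values:
  B0:  IN=(all ⊤)  OUT={a:+; rest ⊤}
  B1:  IN={a:+; rest ⊤}  OUT={a:+, e:+, f:-; rest ⊤}
  B2:  IN={a:+, e:+, f:-; rest ⊤}  OUT={a:+, c:-, e:+, f:-; rest ⊤}
  B3:  IN={a:+; rest ⊤}  OUT={a:+; rest ⊤}
  B4:  IN={a:+; rest ⊤}  OUT={a:+; rest ⊤}
  B5:  IN={a:+; rest ⊤}  OUT={a:+; rest ⊤}

Merge at B5: IN[B5] = OUT[B4] = {a: +, b: ⊤, c: ⊤, d: ⊤, e: ⊤, f: ⊤}
Applying B5's transfer function to that IN value gives OUT[B5] (row B5 above).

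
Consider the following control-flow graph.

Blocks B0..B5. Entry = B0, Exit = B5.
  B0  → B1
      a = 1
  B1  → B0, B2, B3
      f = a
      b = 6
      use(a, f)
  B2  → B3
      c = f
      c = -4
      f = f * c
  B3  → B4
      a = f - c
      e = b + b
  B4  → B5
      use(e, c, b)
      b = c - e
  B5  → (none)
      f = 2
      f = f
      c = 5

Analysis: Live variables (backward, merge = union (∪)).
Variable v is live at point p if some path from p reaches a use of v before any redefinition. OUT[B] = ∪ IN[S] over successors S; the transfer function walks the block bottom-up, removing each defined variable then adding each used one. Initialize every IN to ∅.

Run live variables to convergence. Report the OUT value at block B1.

Answer: {b, c, f}

Working:
Converged values:
  B0: | IN={c} | OUT={a, c}
  B1: | IN={a, c} | OUT={b, c, f}
  B2: | IN={b, f} | OUT={b, c, f}
  B3: | IN={b, c, f} | OUT={b, c, e}
  B4: | IN={b, c, e} | OUT={}
  B5: | IN={} | OUT={}

Merge at B1: OUT[B1] = IN[B0] ⊔ IN[B2] ⊔ IN[B3] = {b, c, f}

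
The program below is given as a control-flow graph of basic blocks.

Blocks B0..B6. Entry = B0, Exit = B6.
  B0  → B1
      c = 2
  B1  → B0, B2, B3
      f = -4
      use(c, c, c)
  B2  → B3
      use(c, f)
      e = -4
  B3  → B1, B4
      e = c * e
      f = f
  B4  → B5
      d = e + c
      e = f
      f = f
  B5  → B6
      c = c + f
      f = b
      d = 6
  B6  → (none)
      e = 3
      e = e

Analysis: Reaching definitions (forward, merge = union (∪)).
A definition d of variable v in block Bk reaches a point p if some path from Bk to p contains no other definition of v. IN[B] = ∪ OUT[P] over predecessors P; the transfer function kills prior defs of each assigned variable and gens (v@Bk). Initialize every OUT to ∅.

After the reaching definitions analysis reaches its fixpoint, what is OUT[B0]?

Answer: {c@B0, e@B3, f@B1}

Derivation:
Converged values:
  B0: | IN={c@B0, e@B3, f@B1} | OUT={c@B0, e@B3, f@B1}
  B1: | IN={c@B0, e@B3, f@B1, f@B3} | OUT={c@B0, e@B3, f@B1}
  B2: | IN={c@B0, e@B3, f@B1} | OUT={c@B0, e@B2, f@B1}
  B3: | IN={c@B0, e@B2, e@B3, f@B1} | OUT={c@B0, e@B3, f@B3}
  B4: | IN={c@B0, e@B3, f@B3} | OUT={c@B0, d@B4, e@B4, f@B4}
  B5: | IN={c@B0, d@B4, e@B4, f@B4} | OUT={c@B5, d@B5, e@B4, f@B5}
  B6: | IN={c@B5, d@B5, e@B4, f@B5} | OUT={c@B5, d@B5, e@B6, f@B5}

Merge at B0 (entry node, so the boundary value {} is joined with the incoming edge(s)): IN[B0] = {} ⊔ OUT[B1] = {c@B0, e@B3, f@B1}
Applying B0's transfer function to that IN value gives OUT[B0] (row B0 above).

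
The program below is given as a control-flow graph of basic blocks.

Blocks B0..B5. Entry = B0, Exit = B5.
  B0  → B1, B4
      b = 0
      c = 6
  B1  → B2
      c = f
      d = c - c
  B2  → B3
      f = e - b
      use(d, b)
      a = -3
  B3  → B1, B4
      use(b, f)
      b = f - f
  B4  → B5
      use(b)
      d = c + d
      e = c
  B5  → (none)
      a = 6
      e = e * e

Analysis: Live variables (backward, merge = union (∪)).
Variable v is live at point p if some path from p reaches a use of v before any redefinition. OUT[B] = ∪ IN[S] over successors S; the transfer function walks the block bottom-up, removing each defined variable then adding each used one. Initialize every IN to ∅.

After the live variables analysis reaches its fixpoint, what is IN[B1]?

Fixpoint table:
  B0:   IN={d, e, f}   OUT={b, c, d, e, f}
  B1:   IN={b, e, f}   OUT={b, c, d, e}
  B2:   IN={b, c, d, e}   OUT={b, c, d, e, f}
  B3:   IN={b, c, d, e, f}   OUT={b, c, d, e, f}
  B4:   IN={b, c, d}   OUT={e}
  B5:   IN={e}   OUT={}

Merge at B1: OUT[B1] = IN[B2] = {b, c, d, e}
Applying B1's transfer function to that OUT value gives IN[B1] (row B1 above).

Answer: {b, e, f}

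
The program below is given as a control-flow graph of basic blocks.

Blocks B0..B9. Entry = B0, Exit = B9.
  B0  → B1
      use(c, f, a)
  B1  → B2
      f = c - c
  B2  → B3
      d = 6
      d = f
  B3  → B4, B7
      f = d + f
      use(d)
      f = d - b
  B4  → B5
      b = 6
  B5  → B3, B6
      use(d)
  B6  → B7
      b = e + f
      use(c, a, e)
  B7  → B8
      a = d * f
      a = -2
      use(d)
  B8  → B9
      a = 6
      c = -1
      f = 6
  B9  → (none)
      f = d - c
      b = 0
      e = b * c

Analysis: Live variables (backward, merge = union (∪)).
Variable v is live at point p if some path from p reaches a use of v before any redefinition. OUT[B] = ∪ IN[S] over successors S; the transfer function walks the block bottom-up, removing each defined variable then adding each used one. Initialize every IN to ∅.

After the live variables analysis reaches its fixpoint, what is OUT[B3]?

Answer: {a, c, d, e, f}

Derivation:
Converged values:
  B0:   IN={a, b, c, e, f}   OUT={a, b, c, e}
  B1:   IN={a, b, c, e}   OUT={a, b, c, e, f}
  B2:   IN={a, b, c, e, f}   OUT={a, b, c, d, e, f}
  B3:   IN={a, b, c, d, e, f}   OUT={a, c, d, e, f}
  B4:   IN={a, c, d, e, f}   OUT={a, b, c, d, e, f}
  B5:   IN={a, b, c, d, e, f}   OUT={a, b, c, d, e, f}
  B6:   IN={a, c, d, e, f}   OUT={d, f}
  B7:   IN={d, f}   OUT={d}
  B8:   IN={d}   OUT={c, d}
  B9:   IN={c, d}   OUT={}

Merge at B3: OUT[B3] = IN[B4] ⊔ IN[B7] = {a, c, d, e, f}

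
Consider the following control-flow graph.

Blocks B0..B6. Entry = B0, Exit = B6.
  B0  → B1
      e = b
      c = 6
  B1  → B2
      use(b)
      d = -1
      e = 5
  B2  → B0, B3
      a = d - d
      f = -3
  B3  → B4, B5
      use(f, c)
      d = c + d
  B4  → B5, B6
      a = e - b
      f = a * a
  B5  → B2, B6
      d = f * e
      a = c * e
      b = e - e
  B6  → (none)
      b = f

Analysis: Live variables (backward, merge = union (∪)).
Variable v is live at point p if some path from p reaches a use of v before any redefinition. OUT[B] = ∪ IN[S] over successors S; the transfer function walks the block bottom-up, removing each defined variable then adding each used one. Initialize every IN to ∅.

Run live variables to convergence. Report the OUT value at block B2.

Per-block solution:
  B0:   IN={b}   OUT={b, c}
  B1:   IN={b, c}   OUT={b, c, d, e}
  B2:   IN={b, c, d, e}   OUT={b, c, d, e, f}
  B3:   IN={b, c, d, e, f}   OUT={b, c, e, f}
  B4:   IN={b, c, e}   OUT={c, e, f}
  B5:   IN={c, e, f}   OUT={b, c, d, e, f}
  B6:   IN={f}   OUT={}

Merge at B2: OUT[B2] = IN[B0] ⊔ IN[B3] = {b, c, d, e, f}

Answer: {b, c, d, e, f}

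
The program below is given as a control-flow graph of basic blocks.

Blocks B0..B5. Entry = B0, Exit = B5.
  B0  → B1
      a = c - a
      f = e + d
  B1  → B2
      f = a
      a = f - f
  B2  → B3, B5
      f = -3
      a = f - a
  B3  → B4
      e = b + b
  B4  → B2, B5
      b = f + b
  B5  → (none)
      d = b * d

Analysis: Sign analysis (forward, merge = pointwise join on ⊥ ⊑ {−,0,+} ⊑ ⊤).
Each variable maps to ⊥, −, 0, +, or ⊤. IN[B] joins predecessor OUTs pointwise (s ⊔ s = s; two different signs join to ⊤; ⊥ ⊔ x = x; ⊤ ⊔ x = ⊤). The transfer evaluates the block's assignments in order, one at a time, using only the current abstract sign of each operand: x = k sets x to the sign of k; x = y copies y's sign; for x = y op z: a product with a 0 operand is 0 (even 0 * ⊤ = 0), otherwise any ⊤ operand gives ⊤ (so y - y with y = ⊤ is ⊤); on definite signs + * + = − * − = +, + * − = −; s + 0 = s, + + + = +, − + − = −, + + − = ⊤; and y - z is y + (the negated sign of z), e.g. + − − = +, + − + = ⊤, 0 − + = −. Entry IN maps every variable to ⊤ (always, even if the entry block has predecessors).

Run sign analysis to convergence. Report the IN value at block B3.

Converged values:
  B0:  IN=(all ⊤)  OUT=(all ⊤)
  B1:  IN=(all ⊤)  OUT=(all ⊤)
  B2:  IN=(all ⊤)  OUT={f:-; rest ⊤}
  B3:  IN={f:-; rest ⊤}  OUT={f:-; rest ⊤}
  B4:  IN={f:-; rest ⊤}  OUT={f:-; rest ⊤}
  B5:  IN={f:-; rest ⊤}  OUT={f:-; rest ⊤}

Merge at B3: IN[B3] = OUT[B2] = {a: ⊤, b: ⊤, c: ⊤, d: ⊤, e: ⊤, f: -}

Answer: {a: ⊤, b: ⊤, c: ⊤, d: ⊤, e: ⊤, f: -}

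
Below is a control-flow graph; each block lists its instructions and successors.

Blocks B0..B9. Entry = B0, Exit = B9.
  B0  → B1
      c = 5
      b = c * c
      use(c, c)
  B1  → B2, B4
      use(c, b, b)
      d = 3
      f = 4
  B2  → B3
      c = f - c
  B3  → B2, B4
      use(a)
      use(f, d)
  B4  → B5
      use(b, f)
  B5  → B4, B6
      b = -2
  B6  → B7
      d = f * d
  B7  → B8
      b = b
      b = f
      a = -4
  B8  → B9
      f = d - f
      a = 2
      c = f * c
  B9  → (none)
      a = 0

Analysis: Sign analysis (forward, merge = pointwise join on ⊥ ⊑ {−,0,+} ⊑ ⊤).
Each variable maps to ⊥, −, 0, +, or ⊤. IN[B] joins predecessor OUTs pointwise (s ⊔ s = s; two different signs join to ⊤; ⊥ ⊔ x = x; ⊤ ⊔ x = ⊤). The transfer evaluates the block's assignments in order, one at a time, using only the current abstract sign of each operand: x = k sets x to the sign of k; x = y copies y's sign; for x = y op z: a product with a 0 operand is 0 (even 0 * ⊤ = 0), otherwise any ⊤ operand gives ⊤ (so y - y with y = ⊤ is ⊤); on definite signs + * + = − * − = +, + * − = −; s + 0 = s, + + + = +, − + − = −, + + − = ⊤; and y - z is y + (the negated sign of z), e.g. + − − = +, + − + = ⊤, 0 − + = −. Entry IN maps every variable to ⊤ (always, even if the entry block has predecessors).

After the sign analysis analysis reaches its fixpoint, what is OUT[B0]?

Answer: {a: ⊤, b: +, c: +, d: ⊤, e: ⊤, f: ⊤}

Working:
Per-block solution:
  B0:   IN=(all ⊤)   OUT={b:+, c:+; rest ⊤}
  B1:   IN={b:+, c:+; rest ⊤}   OUT={b:+, c:+, d:+, f:+; rest ⊤}
  B2:   IN={b:+, d:+, f:+; rest ⊤}   OUT={b:+, d:+, f:+; rest ⊤}
  B3:   IN={b:+, d:+, f:+; rest ⊤}   OUT={b:+, d:+, f:+; rest ⊤}
  B4:   IN={d:+, f:+; rest ⊤}   OUT={d:+, f:+; rest ⊤}
  B5:   IN={d:+, f:+; rest ⊤}   OUT={b:-, d:+, f:+; rest ⊤}
  B6:   IN={b:-, d:+, f:+; rest ⊤}   OUT={b:-, d:+, f:+; rest ⊤}
  B7:   IN={b:-, d:+, f:+; rest ⊤}   OUT={a:-, b:+, d:+, f:+; rest ⊤}
  B8:   IN={a:-, b:+, d:+, f:+; rest ⊤}   OUT={a:+, b:+, d:+; rest ⊤}
  B9:   IN={a:+, b:+, d:+; rest ⊤}   OUT={a:0, b:+, d:+; rest ⊤}

B0 is the boundary node: IN[B0] = {a: ⊤, b: ⊤, c: ⊤, d: ⊤, e: ⊤, f: ⊤}
Applying B0's transfer function to that IN value gives OUT[B0] (row B0 above).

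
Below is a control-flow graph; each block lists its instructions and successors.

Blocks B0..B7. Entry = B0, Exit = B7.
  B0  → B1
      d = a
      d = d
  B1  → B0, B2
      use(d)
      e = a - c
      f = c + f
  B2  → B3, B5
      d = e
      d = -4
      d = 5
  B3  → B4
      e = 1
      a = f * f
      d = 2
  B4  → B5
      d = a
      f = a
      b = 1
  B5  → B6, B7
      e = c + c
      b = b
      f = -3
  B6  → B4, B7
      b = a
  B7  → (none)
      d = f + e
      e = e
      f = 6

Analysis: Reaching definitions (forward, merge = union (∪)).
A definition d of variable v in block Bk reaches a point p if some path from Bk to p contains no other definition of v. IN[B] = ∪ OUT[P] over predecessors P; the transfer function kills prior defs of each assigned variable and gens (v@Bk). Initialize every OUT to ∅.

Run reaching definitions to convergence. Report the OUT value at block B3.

Answer: {a@B3, d@B3, e@B3, f@B1}

Derivation:
Fixpoint table:
  B0: | IN={d@B0, e@B1, f@B1} | OUT={d@B0, e@B1, f@B1}
  B1: | IN={d@B0, e@B1, f@B1} | OUT={d@B0, e@B1, f@B1}
  B2: | IN={d@B0, e@B1, f@B1} | OUT={d@B2, e@B1, f@B1}
  B3: | IN={d@B2, e@B1, f@B1} | OUT={a@B3, d@B3, e@B3, f@B1}
  B4: | IN={a@B3, b@B6, d@B2, d@B3, d@B4, e@B3, e@B5, f@B1, f@B5} | OUT={a@B3, b@B4, d@B4, e@B3, e@B5, f@B4}
  B5: | IN={a@B3, b@B4, d@B2, d@B4, e@B1, e@B3, e@B5, f@B1, f@B4} | OUT={a@B3, b@B5, d@B2, d@B4, e@B5, f@B5}
  B6: | IN={a@B3, b@B5, d@B2, d@B4, e@B5, f@B5} | OUT={a@B3, b@B6, d@B2, d@B4, e@B5, f@B5}
  B7: | IN={a@B3, b@B5, b@B6, d@B2, d@B4, e@B5, f@B5} | OUT={a@B3, b@B5, b@B6, d@B7, e@B7, f@B7}

Merge at B3: IN[B3] = OUT[B2] = {d@B2, e@B1, f@B1}
Applying B3's transfer function to that IN value gives OUT[B3] (row B3 above).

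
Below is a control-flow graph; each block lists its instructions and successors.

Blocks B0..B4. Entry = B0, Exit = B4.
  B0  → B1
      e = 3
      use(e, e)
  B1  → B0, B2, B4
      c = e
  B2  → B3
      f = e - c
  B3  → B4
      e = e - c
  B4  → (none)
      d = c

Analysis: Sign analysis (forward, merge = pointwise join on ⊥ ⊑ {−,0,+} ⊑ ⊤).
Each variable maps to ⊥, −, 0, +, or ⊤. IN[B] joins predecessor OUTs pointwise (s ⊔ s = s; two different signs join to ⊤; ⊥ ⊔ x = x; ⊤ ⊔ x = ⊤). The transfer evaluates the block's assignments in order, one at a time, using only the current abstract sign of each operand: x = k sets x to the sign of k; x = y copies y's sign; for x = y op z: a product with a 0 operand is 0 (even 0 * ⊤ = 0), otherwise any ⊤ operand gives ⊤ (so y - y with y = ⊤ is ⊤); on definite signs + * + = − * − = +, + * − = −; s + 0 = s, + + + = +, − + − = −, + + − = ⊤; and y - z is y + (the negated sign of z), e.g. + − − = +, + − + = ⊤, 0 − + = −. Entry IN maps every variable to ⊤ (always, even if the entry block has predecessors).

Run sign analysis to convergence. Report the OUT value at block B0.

Fixpoint table:
  B0:   IN=(all ⊤)   OUT={e:+; rest ⊤}
  B1:   IN={e:+; rest ⊤}   OUT={c:+, e:+; rest ⊤}
  B2:   IN={c:+, e:+; rest ⊤}   OUT={c:+, e:+; rest ⊤}
  B3:   IN={c:+, e:+; rest ⊤}   OUT={c:+; rest ⊤}
  B4:   IN={c:+; rest ⊤}   OUT={c:+, d:+; rest ⊤}

Merge at B0 (entry node, so the boundary value (all ⊤) is joined with the incoming edge(s)): IN[B0] = (all ⊤) ⊔ OUT[B1] = {a: ⊤, b: ⊤, c: ⊤, d: ⊤, e: ⊤, f: ⊤}
Applying B0's transfer function to that IN value gives OUT[B0] (row B0 above).

Answer: {a: ⊤, b: ⊤, c: ⊤, d: ⊤, e: +, f: ⊤}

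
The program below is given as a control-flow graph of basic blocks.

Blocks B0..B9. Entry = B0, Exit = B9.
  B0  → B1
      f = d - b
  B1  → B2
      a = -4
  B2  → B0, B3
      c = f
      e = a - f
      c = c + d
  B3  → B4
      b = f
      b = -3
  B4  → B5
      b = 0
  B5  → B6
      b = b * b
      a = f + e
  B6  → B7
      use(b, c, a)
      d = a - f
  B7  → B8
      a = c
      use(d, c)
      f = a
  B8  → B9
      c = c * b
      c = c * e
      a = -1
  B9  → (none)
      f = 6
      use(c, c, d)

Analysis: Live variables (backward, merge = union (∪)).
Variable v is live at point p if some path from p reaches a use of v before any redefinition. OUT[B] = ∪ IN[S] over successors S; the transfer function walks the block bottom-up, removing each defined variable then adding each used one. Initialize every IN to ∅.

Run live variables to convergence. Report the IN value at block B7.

Answer: {b, c, d, e}

Working:
Converged values:
  B0:   IN={b, d}   OUT={b, d, f}
  B1:   IN={b, d, f}   OUT={a, b, d, f}
  B2:   IN={a, b, d, f}   OUT={b, c, d, e, f}
  B3:   IN={c, e, f}   OUT={c, e, f}
  B4:   IN={c, e, f}   OUT={b, c, e, f}
  B5:   IN={b, c, e, f}   OUT={a, b, c, e, f}
  B6:   IN={a, b, c, e, f}   OUT={b, c, d, e}
  B7:   IN={b, c, d, e}   OUT={b, c, d, e}
  B8:   IN={b, c, d, e}   OUT={c, d}
  B9:   IN={c, d}   OUT={}

Merge at B7: OUT[B7] = IN[B8] = {b, c, d, e}
Applying B7's transfer function to that OUT value gives IN[B7] (row B7 above).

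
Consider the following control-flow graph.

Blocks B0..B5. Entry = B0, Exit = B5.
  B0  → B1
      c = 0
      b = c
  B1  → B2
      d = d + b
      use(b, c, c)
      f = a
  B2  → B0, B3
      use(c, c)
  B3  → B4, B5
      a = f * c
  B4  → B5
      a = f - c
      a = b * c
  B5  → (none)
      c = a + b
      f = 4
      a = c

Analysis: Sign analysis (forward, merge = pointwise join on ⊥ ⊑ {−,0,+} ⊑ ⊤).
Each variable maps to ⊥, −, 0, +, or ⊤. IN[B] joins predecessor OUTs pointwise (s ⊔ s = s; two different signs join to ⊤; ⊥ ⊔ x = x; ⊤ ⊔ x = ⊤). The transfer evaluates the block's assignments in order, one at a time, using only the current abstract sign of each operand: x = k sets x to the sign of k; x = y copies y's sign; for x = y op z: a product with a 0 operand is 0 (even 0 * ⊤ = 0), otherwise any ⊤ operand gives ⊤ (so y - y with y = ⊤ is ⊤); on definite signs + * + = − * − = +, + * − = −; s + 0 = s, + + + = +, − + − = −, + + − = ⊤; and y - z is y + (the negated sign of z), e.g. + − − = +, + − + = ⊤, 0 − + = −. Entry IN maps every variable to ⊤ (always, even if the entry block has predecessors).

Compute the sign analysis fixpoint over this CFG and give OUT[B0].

Answer: {a: ⊤, b: 0, c: 0, d: ⊤, e: ⊤, f: ⊤}

Derivation:
Fixpoint table:
  B0:  IN=(all ⊤)  OUT={b:0, c:0; rest ⊤}
  B1:  IN={b:0, c:0; rest ⊤}  OUT={b:0, c:0; rest ⊤}
  B2:  IN={b:0, c:0; rest ⊤}  OUT={b:0, c:0; rest ⊤}
  B3:  IN={b:0, c:0; rest ⊤}  OUT={a:0, b:0, c:0; rest ⊤}
  B4:  IN={a:0, b:0, c:0; rest ⊤}  OUT={a:0, b:0, c:0; rest ⊤}
  B5:  IN={a:0, b:0, c:0; rest ⊤}  OUT={a:0, b:0, c:0, f:+; rest ⊤}

Merge at B0 (entry node, so the boundary value (all ⊤) is joined with the incoming edge(s)): IN[B0] = (all ⊤) ⊔ OUT[B2] = {a: ⊤, b: ⊤, c: ⊤, d: ⊤, e: ⊤, f: ⊤}
Applying B0's transfer function to that IN value gives OUT[B0] (row B0 above).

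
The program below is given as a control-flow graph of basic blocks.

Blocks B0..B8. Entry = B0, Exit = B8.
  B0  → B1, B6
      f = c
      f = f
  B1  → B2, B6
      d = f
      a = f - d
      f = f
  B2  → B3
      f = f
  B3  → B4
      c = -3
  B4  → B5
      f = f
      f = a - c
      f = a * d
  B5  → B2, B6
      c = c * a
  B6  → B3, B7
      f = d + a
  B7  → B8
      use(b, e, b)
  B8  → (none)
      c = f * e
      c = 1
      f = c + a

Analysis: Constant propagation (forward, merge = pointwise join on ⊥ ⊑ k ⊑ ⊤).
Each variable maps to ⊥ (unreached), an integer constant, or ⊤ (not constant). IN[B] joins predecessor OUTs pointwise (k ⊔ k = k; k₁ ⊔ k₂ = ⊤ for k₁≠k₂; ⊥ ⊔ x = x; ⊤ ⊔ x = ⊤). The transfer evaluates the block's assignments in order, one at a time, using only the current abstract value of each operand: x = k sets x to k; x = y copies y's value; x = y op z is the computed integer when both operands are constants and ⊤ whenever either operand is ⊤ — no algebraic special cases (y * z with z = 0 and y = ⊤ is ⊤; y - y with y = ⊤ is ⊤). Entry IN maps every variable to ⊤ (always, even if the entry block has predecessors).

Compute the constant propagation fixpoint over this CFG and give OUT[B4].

Answer: {a: ⊤, b: ⊤, c: -3, d: ⊤, e: ⊤, f: ⊤}

Trace:
Per-block solution:
  B0:  IN=(all ⊤)  OUT=(all ⊤)
  B1:  IN=(all ⊤)  OUT=(all ⊤)
  B2:  IN=(all ⊤)  OUT=(all ⊤)
  B3:  IN=(all ⊤)  OUT={c:-3; rest ⊤}
  B4:  IN={c:-3; rest ⊤}  OUT={c:-3; rest ⊤}
  B5:  IN={c:-3; rest ⊤}  OUT=(all ⊤)
  B6:  IN=(all ⊤)  OUT=(all ⊤)
  B7:  IN=(all ⊤)  OUT=(all ⊤)
  B8:  IN=(all ⊤)  OUT={c:1; rest ⊤}

Merge at B4: IN[B4] = OUT[B3] = {a: ⊤, b: ⊤, c: -3, d: ⊤, e: ⊤, f: ⊤}
Applying B4's transfer function to that IN value gives OUT[B4] (row B4 above).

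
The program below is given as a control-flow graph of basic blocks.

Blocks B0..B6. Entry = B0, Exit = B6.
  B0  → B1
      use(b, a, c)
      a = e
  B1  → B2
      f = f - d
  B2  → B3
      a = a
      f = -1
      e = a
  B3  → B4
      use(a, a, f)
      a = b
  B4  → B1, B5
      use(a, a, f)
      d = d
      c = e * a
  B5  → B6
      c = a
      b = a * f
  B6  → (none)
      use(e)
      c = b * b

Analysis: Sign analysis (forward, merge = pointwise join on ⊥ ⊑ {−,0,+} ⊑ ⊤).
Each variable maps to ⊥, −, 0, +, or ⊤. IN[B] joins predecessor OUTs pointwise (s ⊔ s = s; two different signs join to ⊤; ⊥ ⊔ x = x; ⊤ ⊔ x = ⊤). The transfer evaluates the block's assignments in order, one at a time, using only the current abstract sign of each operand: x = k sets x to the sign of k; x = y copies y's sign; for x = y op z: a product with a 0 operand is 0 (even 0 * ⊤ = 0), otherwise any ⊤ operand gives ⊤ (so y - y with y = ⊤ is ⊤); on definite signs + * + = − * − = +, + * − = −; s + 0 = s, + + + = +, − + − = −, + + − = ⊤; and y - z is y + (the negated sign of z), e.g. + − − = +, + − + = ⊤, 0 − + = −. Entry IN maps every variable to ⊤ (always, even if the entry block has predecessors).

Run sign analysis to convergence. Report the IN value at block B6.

Converged values:
  B0:   IN=(all ⊤)   OUT=(all ⊤)
  B1:   IN=(all ⊤)   OUT=(all ⊤)
  B2:   IN=(all ⊤)   OUT={f:-; rest ⊤}
  B3:   IN={f:-; rest ⊤}   OUT={f:-; rest ⊤}
  B4:   IN={f:-; rest ⊤}   OUT={f:-; rest ⊤}
  B5:   IN={f:-; rest ⊤}   OUT={f:-; rest ⊤}
  B6:   IN={f:-; rest ⊤}   OUT={f:-; rest ⊤}

Merge at B6: IN[B6] = OUT[B5] = {a: ⊤, b: ⊤, c: ⊤, d: ⊤, e: ⊤, f: -}

Answer: {a: ⊤, b: ⊤, c: ⊤, d: ⊤, e: ⊤, f: -}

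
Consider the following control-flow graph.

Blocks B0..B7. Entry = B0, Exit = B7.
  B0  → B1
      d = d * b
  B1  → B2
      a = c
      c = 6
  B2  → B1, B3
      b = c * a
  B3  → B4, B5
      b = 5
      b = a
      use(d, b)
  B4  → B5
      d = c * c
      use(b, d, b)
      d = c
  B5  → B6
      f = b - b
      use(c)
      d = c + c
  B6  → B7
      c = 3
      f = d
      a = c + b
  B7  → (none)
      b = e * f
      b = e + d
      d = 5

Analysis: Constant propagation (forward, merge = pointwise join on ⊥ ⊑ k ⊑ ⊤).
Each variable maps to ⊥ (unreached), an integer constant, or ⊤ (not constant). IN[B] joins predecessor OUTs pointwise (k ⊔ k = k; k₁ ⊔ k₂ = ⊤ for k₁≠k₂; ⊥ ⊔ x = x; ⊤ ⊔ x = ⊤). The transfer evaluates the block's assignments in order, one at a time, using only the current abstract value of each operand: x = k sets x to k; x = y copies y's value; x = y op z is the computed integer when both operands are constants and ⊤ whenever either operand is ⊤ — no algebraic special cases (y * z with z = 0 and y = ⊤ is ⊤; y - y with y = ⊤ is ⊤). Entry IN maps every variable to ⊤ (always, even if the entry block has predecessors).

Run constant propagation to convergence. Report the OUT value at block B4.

Answer: {a: ⊤, b: ⊤, c: 6, d: 6, e: ⊤, f: ⊤}

Trace:
Fixpoint table:
  B0:  IN=(all ⊤)  OUT=(all ⊤)
  B1:  IN=(all ⊤)  OUT={c:6; rest ⊤}
  B2:  IN={c:6; rest ⊤}  OUT={c:6; rest ⊤}
  B3:  IN={c:6; rest ⊤}  OUT={c:6; rest ⊤}
  B4:  IN={c:6; rest ⊤}  OUT={c:6, d:6; rest ⊤}
  B5:  IN={c:6; rest ⊤}  OUT={c:6, d:12; rest ⊤}
  B6:  IN={c:6, d:12; rest ⊤}  OUT={c:3, d:12, f:12; rest ⊤}
  B7:  IN={c:3, d:12, f:12; rest ⊤}  OUT={c:3, d:5, f:12; rest ⊤}

Merge at B4: IN[B4] = OUT[B3] = {a: ⊤, b: ⊤, c: 6, d: ⊤, e: ⊤, f: ⊤}
Applying B4's transfer function to that IN value gives OUT[B4] (row B4 above).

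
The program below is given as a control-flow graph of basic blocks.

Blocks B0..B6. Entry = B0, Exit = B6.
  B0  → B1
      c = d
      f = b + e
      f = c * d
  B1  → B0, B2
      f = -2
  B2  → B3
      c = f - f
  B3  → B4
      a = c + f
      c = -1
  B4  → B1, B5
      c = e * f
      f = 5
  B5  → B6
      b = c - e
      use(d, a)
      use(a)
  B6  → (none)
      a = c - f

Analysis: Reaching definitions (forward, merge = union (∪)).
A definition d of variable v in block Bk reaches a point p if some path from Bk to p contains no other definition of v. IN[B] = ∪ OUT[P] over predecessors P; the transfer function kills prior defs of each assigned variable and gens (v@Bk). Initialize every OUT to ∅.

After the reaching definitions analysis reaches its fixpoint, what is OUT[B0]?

Answer: {a@B3, c@B0, f@B0}

Trace:
Per-block solution:
  B0: | IN={a@B3, c@B0, c@B4, f@B1} | OUT={a@B3, c@B0, f@B0}
  B1: | IN={a@B3, c@B0, c@B4, f@B0, f@B4} | OUT={a@B3, c@B0, c@B4, f@B1}
  B2: | IN={a@B3, c@B0, c@B4, f@B1} | OUT={a@B3, c@B2, f@B1}
  B3: | IN={a@B3, c@B2, f@B1} | OUT={a@B3, c@B3, f@B1}
  B4: | IN={a@B3, c@B3, f@B1} | OUT={a@B3, c@B4, f@B4}
  B5: | IN={a@B3, c@B4, f@B4} | OUT={a@B3, b@B5, c@B4, f@B4}
  B6: | IN={a@B3, b@B5, c@B4, f@B4} | OUT={a@B6, b@B5, c@B4, f@B4}

Merge at B0 (entry node, so the boundary value {} is joined with the incoming edge(s)): IN[B0] = {} ⊔ OUT[B1] = {a@B3, c@B0, c@B4, f@B1}
Applying B0's transfer function to that IN value gives OUT[B0] (row B0 above).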